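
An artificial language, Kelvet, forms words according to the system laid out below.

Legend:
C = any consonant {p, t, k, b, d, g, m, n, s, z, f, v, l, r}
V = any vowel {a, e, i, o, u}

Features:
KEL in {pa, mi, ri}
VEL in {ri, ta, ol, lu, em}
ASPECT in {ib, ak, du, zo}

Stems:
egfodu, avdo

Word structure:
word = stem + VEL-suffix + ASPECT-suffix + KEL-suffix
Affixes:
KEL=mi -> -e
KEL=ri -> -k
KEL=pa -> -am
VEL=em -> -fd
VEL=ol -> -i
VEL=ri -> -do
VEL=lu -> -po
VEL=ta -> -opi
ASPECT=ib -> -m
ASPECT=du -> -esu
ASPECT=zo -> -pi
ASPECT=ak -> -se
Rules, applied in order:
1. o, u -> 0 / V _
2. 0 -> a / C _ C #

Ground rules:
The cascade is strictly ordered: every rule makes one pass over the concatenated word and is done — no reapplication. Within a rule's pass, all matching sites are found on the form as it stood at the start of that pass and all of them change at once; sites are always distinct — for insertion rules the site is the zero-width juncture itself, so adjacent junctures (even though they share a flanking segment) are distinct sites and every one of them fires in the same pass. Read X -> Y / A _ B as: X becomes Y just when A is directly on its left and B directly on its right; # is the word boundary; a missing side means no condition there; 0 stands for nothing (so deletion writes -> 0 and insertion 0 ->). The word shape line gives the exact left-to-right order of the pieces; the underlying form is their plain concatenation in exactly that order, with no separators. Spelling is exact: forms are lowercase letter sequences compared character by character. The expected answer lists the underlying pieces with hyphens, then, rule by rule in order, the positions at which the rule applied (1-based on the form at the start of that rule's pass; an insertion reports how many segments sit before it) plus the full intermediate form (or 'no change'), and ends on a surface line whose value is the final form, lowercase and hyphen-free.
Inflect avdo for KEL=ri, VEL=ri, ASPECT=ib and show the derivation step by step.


underlying: avdo-do-m-k
1. o, u -> 0 / V _: no change
2. 0 -> a / C _ C #: inserts after position(s) 7: avdodomak
surface: avdodomak


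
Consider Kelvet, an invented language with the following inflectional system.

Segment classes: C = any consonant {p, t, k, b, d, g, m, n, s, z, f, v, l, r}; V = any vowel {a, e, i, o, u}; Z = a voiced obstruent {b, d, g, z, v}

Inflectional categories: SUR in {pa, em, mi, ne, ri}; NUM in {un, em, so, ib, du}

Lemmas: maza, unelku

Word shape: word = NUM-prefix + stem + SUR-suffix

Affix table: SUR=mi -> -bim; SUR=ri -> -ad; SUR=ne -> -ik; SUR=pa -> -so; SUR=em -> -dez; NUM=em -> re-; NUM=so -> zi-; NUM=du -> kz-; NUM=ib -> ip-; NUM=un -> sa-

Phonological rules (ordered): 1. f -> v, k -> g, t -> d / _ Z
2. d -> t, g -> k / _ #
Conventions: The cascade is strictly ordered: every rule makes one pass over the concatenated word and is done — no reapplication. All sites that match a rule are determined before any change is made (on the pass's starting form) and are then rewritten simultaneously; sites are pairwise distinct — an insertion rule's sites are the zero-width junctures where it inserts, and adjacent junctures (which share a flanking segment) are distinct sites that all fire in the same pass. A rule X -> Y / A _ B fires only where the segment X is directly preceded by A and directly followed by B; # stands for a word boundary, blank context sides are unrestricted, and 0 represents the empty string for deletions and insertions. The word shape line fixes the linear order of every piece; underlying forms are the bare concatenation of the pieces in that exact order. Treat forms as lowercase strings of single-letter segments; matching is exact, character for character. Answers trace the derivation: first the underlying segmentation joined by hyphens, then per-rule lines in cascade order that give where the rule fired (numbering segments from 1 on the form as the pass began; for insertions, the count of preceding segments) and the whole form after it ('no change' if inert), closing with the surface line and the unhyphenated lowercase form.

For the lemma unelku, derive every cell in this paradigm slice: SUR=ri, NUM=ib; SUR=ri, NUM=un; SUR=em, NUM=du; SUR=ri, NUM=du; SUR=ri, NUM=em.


cell SUR=ri, NUM=ib:
underlying: ip-unelku-ad
1. f -> v, k -> g, t -> d / _ Z: no change
2. d -> t, g -> k / _ #: fires at position(s) 10: ipunelkuat
surface: ipunelkuat

cell SUR=ri, NUM=un:
underlying: sa-unelku-ad
1. f -> v, k -> g, t -> d / _ Z: no change
2. d -> t, g -> k / _ #: fires at position(s) 10: saunelkuat
surface: saunelkuat

cell SUR=em, NUM=du:
underlying: kz-unelku-dez
1. f -> v, k -> g, t -> d / _ Z: fires at position(s) 1: gzunelkudez
2. d -> t, g -> k / _ #: no change
surface: gzunelkudez

cell SUR=ri, NUM=du:
underlying: kz-unelku-ad
1. f -> v, k -> g, t -> d / _ Z: fires at position(s) 1: gzunelkuad
2. d -> t, g -> k / _ #: fires at position(s) 10: gzunelkuat
surface: gzunelkuat

cell SUR=ri, NUM=em:
underlying: re-unelku-ad
1. f -> v, k -> g, t -> d / _ Z: no change
2. d -> t, g -> k / _ #: fires at position(s) 10: reunelkuat
surface: reunelkuat


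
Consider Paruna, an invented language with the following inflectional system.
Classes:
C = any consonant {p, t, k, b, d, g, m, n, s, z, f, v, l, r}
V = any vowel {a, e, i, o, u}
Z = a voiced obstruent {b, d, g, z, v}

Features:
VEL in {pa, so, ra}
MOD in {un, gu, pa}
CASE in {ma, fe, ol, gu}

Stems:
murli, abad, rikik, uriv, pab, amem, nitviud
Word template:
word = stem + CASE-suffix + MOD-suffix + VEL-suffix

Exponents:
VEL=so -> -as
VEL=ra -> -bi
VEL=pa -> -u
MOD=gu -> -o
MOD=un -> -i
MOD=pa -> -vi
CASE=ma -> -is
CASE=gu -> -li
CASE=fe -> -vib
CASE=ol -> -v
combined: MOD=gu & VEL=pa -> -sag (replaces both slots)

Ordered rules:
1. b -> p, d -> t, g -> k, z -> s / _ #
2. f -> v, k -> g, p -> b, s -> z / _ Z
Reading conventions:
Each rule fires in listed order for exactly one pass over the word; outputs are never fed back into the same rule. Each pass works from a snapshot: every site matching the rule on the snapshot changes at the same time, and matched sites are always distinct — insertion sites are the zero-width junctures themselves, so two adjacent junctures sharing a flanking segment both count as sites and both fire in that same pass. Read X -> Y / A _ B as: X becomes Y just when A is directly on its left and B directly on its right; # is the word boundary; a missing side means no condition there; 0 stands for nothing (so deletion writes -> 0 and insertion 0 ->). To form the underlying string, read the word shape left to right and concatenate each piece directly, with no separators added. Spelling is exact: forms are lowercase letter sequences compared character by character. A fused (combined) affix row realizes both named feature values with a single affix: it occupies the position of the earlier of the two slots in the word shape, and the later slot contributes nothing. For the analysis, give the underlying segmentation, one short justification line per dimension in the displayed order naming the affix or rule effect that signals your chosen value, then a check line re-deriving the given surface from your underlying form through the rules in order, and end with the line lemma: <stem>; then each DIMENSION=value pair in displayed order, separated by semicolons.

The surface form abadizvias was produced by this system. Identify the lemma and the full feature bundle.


underlying: abad-is-vi-as
VEL=so - signalled by the affix -as
MOD=pa - signalled by the affix -vi
CASE=ma - signalled by the affix -is
check: abadisvias -> abadisvias -> abadizvias
lemma: abad; VEL=so; MOD=pa; CASE=ma


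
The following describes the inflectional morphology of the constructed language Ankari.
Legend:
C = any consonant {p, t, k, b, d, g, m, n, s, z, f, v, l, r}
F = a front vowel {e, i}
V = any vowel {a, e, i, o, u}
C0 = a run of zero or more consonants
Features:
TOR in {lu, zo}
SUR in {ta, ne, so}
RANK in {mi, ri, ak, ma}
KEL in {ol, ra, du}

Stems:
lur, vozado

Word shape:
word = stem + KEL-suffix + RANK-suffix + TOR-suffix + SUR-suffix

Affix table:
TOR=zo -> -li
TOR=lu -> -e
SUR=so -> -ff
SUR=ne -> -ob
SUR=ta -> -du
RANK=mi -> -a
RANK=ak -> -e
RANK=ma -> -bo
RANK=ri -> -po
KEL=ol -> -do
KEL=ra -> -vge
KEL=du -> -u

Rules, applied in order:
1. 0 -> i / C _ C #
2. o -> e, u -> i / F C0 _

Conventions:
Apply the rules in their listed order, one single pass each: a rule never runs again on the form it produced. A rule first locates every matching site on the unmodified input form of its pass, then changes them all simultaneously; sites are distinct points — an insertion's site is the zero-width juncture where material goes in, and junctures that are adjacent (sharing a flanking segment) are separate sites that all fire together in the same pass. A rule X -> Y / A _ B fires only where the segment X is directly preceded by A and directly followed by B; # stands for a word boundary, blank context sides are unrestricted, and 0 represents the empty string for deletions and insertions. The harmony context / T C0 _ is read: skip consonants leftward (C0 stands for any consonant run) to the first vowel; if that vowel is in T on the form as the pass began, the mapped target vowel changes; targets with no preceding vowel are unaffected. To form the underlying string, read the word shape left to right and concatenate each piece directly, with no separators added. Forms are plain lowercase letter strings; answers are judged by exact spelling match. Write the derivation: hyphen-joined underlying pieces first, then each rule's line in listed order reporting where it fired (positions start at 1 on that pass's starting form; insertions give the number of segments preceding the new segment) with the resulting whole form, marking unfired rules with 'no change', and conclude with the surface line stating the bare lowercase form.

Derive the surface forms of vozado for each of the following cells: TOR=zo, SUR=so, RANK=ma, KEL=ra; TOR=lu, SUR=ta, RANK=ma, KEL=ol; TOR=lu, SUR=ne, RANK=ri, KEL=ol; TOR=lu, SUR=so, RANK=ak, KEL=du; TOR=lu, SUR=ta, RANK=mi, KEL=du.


cell TOR=zo, SUR=so, RANK=ma, KEL=ra:
underlying: vozado-vge-bo-li-ff
1. 0 -> i / C _ C #: inserts after position(s) 14: vozadovgebolifif
2. o -> e, u -> i / F C0 _: fires at position(s) 11: vozadovgebelifif
surface: vozadovgebelifif

cell TOR=lu, SUR=ta, RANK=ma, KEL=ol:
underlying: vozado-do-bo-e-du
1. 0 -> i / C _ C #: no change
2. o -> e, u -> i / F C0 _: fires at position(s) 13: vozadodoboedi
surface: vozadodoboedi

cell TOR=lu, SUR=ne, RANK=ri, KEL=ol:
underlying: vozado-do-po-e-ob
1. 0 -> i / C _ C #: no change
2. o -> e, u -> i / F C0 _: fires at position(s) 12: vozadodopoeeb
surface: vozadodopoeeb

cell TOR=lu, SUR=so, RANK=ak, KEL=du:
underlying: vozado-u-e-e-ff
1. 0 -> i / C _ C #: inserts after position(s) 10: vozadoueefif
2. o -> e, u -> i / F C0 _: no change
surface: vozadoueefif

cell TOR=lu, SUR=ta, RANK=mi, KEL=du:
underlying: vozado-u-a-e-du
1. 0 -> i / C _ C #: no change
2. o -> e, u -> i / F C0 _: fires at position(s) 11: vozadouaedi
surface: vozadouaedi


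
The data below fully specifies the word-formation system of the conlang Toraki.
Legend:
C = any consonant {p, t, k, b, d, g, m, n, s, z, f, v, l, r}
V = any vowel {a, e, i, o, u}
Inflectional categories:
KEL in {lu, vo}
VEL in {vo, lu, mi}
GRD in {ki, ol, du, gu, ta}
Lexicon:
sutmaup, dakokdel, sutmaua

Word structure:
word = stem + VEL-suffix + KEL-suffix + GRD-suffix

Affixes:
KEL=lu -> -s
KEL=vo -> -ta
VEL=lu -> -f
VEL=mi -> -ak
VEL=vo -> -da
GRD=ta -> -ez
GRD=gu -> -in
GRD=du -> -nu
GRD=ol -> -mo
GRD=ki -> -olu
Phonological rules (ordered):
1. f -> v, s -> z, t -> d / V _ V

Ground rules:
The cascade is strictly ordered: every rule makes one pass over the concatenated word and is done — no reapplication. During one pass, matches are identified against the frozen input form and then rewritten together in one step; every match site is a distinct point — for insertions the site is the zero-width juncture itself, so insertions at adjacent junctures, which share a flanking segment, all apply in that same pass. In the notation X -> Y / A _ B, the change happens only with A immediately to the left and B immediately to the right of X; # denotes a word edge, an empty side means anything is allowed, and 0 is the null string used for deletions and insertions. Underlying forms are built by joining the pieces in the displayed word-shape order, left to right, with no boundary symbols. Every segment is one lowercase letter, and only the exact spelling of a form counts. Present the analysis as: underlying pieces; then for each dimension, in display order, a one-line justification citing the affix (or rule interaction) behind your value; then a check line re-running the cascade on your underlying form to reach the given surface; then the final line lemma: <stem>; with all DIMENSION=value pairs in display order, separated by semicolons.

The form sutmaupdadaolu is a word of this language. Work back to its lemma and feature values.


underlying: sutmaup-da-ta-olu
KEL=vo - signalled by the affix -ta
VEL=vo - signalled by the affix -da
GRD=ki - signalled by the affix -olu
check: sutmaupdataolu -> sutmaupdadaolu
lemma: sutmaup; KEL=vo; VEL=vo; GRD=ki


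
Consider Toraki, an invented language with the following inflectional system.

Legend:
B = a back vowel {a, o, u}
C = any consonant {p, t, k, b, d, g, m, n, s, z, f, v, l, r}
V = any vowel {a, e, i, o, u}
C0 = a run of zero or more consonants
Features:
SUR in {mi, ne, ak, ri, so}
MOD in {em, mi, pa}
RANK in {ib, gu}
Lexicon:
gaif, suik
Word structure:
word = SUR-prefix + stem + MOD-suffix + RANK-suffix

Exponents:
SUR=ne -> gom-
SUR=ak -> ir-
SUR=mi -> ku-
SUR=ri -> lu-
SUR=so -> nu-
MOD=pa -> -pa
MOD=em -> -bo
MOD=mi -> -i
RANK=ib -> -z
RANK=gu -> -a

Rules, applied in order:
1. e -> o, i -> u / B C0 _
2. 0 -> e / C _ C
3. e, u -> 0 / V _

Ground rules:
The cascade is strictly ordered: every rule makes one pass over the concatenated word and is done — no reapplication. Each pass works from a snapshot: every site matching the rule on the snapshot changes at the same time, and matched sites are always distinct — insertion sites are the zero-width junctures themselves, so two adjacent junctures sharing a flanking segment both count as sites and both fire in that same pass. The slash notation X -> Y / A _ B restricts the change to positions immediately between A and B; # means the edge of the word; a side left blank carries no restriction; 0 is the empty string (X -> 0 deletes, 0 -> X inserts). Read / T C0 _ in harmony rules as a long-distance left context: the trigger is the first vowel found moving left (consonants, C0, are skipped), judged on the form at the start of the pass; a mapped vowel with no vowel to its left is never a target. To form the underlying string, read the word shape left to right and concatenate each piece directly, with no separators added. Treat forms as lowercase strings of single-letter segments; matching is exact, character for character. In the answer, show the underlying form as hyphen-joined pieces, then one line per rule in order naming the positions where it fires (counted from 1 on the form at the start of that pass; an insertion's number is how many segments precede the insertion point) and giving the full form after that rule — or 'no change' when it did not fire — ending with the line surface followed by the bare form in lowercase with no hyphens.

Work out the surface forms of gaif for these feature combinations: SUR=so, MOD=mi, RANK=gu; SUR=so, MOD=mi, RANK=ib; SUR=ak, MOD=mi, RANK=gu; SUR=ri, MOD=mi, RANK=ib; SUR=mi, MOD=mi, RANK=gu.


cell SUR=so, MOD=mi, RANK=gu:
underlying: nu-gaif-i-a
1. e -> o, i -> u / B C0 _: fires at position(s) 5: nugaufia
2. 0 -> e / C _ C: no change
3. e, u -> 0 / V _: fires at position(s) 5: nugafia
surface: nugafia

cell SUR=so, MOD=mi, RANK=ib:
underlying: nu-gaif-i-z
1. e -> o, i -> u / B C0 _: fires at position(s) 5: nugaufiz
2. 0 -> e / C _ C: no change
3. e, u -> 0 / V _: fires at position(s) 5: nugafiz
surface: nugafiz

cell SUR=ak, MOD=mi, RANK=gu:
underlying: ir-gaif-i-a
1. e -> o, i -> u / B C0 _: fires at position(s) 5: irgaufia
2. 0 -> e / C _ C: inserts after position(s) 2: iregaufia
3. e, u -> 0 / V _: fires at position(s) 6: iregafia
surface: iregafia

cell SUR=ri, MOD=mi, RANK=ib:
underlying: lu-gaif-i-z
1. e -> o, i -> u / B C0 _: fires at position(s) 5: lugaufiz
2. 0 -> e / C _ C: no change
3. e, u -> 0 / V _: fires at position(s) 5: lugafiz
surface: lugafiz

cell SUR=mi, MOD=mi, RANK=gu:
underlying: ku-gaif-i-a
1. e -> o, i -> u / B C0 _: fires at position(s) 5: kugaufia
2. 0 -> e / C _ C: no change
3. e, u -> 0 / V _: fires at position(s) 5: kugafia
surface: kugafia


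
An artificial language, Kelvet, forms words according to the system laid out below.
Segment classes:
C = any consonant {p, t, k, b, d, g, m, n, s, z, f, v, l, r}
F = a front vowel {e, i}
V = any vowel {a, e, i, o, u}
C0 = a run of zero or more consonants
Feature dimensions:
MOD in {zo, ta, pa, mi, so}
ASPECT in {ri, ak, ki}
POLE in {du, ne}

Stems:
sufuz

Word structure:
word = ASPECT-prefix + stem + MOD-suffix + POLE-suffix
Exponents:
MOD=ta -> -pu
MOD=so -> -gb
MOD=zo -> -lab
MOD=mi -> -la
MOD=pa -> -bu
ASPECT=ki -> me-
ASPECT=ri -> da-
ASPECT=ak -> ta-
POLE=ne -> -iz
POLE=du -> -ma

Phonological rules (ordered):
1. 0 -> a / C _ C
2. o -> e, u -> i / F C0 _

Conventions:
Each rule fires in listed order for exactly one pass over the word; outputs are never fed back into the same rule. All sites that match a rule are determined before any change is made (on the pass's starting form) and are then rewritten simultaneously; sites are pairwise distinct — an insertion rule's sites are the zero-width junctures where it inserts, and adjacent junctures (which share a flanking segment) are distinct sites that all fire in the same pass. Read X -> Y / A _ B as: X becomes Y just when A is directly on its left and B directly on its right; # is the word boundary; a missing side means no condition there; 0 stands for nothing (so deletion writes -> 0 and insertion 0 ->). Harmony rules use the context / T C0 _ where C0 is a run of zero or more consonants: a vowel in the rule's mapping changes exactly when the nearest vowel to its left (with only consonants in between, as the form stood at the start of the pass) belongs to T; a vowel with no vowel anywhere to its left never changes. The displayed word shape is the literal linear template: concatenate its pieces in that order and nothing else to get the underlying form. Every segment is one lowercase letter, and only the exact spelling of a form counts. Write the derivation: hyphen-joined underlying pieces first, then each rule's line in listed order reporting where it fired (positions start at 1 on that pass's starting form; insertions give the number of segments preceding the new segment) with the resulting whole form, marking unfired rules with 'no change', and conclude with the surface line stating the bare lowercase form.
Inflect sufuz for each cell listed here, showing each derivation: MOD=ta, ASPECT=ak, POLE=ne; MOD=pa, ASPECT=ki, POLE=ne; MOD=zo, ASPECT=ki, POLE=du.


cell MOD=ta, ASPECT=ak, POLE=ne:
underlying: ta-sufuz-pu-iz
1. 0 -> a / C _ C: inserts after position(s) 7: tasufuzapuiz
2. o -> e, u -> i / F C0 _: no change
surface: tasufuzapuiz

cell MOD=pa, ASPECT=ki, POLE=ne:
underlying: me-sufuz-bu-iz
1. 0 -> a / C _ C: inserts after position(s) 7: mesufuzabuiz
2. o -> e, u -> i / F C0 _: fires at position(s) 4: mesifuzabuiz
surface: mesifuzabuiz

cell MOD=zo, ASPECT=ki, POLE=du:
underlying: me-sufuz-lab-ma
1. 0 -> a / C _ C: inserts after position(s) 7, 10: mesufuzalabama
2. o -> e, u -> i / F C0 _: fires at position(s) 4: mesifuzalabama
surface: mesifuzalabama


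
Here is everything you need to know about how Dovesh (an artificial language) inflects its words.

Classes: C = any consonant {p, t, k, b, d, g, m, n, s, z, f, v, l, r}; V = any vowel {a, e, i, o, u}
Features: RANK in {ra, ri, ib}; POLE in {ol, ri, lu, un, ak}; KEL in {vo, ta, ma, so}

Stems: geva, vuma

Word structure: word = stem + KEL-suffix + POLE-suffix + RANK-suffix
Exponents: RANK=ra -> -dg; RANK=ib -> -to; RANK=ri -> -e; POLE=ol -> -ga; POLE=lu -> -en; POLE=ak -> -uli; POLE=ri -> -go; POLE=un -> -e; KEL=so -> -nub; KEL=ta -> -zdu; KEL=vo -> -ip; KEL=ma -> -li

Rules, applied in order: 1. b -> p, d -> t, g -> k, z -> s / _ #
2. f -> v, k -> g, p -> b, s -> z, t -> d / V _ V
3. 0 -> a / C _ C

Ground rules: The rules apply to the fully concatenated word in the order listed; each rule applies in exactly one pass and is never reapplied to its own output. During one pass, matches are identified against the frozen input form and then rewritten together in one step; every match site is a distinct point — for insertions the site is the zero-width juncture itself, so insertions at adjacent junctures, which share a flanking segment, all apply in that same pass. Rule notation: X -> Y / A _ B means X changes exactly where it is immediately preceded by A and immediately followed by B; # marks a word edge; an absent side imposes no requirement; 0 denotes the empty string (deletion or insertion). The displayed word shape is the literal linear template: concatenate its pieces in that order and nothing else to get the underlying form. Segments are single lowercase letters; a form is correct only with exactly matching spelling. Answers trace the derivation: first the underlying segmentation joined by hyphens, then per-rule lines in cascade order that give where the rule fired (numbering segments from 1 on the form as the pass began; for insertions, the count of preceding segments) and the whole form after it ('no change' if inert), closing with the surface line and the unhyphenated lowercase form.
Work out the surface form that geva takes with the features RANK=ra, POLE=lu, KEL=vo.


underlying: geva-ip-en-dg
1. b -> p, d -> t, g -> k, z -> s / _ #: fires at position(s) 10: gevaipendk
2. f -> v, k -> g, p -> b, s -> z, t -> d / V _ V: fires at position(s) 6: gevaibendk
3. 0 -> a / C _ C: inserts after position(s) 8, 9: gevaibenadak
surface: gevaibenadak


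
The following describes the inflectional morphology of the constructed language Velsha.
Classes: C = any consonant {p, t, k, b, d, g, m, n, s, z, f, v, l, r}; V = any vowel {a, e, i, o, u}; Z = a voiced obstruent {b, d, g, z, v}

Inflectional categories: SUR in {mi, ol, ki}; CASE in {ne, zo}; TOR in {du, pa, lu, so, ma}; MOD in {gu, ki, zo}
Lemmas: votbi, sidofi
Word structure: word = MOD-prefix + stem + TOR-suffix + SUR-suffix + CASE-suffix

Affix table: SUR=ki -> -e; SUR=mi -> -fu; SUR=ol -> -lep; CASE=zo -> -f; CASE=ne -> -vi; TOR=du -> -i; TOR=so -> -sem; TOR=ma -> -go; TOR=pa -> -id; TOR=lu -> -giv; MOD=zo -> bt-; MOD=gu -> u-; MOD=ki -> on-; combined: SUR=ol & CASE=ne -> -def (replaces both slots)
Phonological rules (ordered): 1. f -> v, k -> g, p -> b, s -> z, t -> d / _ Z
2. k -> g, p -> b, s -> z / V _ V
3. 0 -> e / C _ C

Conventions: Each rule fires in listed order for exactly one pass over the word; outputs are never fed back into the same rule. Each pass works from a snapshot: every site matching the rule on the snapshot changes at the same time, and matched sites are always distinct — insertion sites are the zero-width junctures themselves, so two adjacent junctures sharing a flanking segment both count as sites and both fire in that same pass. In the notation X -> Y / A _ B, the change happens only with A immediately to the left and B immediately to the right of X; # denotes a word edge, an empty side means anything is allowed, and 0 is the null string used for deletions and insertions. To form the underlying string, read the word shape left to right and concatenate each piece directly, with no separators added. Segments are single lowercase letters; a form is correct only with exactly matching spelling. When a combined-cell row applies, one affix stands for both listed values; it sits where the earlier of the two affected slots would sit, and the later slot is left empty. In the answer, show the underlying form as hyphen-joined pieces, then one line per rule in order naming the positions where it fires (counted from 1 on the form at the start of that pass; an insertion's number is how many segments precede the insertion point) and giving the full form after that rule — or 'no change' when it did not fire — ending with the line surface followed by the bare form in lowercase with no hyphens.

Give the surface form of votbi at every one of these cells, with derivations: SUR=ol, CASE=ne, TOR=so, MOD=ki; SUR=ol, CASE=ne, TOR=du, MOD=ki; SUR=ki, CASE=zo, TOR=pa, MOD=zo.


cell SUR=ol, CASE=ne, TOR=so, MOD=ki:
underlying: on-votbi-sem-def
1. f -> v, k -> g, p -> b, s -> z, t -> d / _ Z: fires at position(s) 5: onvodbisemdef
2. k -> g, p -> b, s -> z / V _ V: fires at position(s) 8: onvodbizemdef
3. 0 -> e / C _ C: inserts after position(s) 2, 5, 10: onevodebizemedef
surface: onevodebizemedef

cell SUR=ol, CASE=ne, TOR=du, MOD=ki:
underlying: on-votbi-i-def
1. f -> v, k -> g, p -> b, s -> z, t -> d / _ Z: fires at position(s) 5: onvodbiidef
2. k -> g, p -> b, s -> z / V _ V: no change
3. 0 -> e / C _ C: inserts after position(s) 2, 5: onevodebiidef
surface: onevodebiidef

cell SUR=ki, CASE=zo, TOR=pa, MOD=zo:
underlying: bt-votbi-id-e-f
1. f -> v, k -> g, p -> b, s -> z, t -> d / _ Z: fires at position(s) 2, 5: bdvodbiidef
2. k -> g, p -> b, s -> z / V _ V: no change
3. 0 -> e / C _ C: inserts after position(s) 1, 2, 5: bedevodebiidef
surface: bedevodebiidef


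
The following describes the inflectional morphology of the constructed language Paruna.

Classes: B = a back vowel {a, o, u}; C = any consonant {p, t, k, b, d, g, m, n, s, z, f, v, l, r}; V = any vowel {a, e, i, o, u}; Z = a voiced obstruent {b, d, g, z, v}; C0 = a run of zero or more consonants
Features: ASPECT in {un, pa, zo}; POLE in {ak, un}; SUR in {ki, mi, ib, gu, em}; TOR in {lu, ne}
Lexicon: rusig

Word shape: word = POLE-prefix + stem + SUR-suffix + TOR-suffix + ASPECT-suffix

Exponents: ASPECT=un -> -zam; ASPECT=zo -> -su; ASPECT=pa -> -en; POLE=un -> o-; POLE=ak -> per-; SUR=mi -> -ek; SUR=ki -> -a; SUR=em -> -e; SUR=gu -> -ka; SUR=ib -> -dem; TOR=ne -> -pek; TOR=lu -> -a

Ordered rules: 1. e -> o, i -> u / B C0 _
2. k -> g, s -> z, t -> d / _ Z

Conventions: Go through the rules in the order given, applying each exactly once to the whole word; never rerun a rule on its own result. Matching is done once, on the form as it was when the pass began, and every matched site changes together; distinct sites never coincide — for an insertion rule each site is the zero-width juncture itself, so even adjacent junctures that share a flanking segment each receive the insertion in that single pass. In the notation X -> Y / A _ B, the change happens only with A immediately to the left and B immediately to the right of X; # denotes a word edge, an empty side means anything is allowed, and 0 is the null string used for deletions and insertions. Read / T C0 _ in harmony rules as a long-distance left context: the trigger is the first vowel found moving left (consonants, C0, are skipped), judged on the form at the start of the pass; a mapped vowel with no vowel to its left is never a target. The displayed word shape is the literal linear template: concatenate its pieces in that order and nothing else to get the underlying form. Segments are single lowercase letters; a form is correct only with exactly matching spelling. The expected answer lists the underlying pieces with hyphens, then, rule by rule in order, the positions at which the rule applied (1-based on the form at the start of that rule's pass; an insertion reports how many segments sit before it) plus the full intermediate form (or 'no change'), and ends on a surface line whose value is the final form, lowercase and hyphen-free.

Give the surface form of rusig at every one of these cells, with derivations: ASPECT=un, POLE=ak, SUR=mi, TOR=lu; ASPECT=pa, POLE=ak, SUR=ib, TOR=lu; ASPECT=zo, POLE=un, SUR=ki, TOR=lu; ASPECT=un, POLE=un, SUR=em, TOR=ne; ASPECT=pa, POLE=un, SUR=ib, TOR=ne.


cell ASPECT=un, POLE=ak, SUR=mi, TOR=lu:
underlying: per-rusig-ek-a-zam
1. e -> o, i -> u / B C0 _: fires at position(s) 7: perrusugekazam
2. k -> g, s -> z, t -> d / _ Z: no change
surface: perrusugekazam

cell ASPECT=pa, POLE=ak, SUR=ib, TOR=lu:
underlying: per-rusig-dem-a-en
1. e -> o, i -> u / B C0 _: fires at position(s) 7, 13: perrusugdemaon
2. k -> g, s -> z, t -> d / _ Z: no change
surface: perrusugdemaon

cell ASPECT=zo, POLE=un, SUR=ki, TOR=lu:
underlying: o-rusig-a-a-su
1. e -> o, i -> u / B C0 _: fires at position(s) 5: orusugaasu
2. k -> g, s -> z, t -> d / _ Z: no change
surface: orusugaasu

cell ASPECT=un, POLE=un, SUR=em, TOR=ne:
underlying: o-rusig-e-pek-zam
1. e -> o, i -> u / B C0 _: fires at position(s) 5: orusugepekzam
2. k -> g, s -> z, t -> d / _ Z: fires at position(s) 10: orusugepegzam
surface: orusugepegzam

cell ASPECT=pa, POLE=un, SUR=ib, TOR=ne:
underlying: o-rusig-dem-pek-en
1. e -> o, i -> u / B C0 _: fires at position(s) 5: orusugdempeken
2. k -> g, s -> z, t -> d / _ Z: no change
surface: orusugdempeken


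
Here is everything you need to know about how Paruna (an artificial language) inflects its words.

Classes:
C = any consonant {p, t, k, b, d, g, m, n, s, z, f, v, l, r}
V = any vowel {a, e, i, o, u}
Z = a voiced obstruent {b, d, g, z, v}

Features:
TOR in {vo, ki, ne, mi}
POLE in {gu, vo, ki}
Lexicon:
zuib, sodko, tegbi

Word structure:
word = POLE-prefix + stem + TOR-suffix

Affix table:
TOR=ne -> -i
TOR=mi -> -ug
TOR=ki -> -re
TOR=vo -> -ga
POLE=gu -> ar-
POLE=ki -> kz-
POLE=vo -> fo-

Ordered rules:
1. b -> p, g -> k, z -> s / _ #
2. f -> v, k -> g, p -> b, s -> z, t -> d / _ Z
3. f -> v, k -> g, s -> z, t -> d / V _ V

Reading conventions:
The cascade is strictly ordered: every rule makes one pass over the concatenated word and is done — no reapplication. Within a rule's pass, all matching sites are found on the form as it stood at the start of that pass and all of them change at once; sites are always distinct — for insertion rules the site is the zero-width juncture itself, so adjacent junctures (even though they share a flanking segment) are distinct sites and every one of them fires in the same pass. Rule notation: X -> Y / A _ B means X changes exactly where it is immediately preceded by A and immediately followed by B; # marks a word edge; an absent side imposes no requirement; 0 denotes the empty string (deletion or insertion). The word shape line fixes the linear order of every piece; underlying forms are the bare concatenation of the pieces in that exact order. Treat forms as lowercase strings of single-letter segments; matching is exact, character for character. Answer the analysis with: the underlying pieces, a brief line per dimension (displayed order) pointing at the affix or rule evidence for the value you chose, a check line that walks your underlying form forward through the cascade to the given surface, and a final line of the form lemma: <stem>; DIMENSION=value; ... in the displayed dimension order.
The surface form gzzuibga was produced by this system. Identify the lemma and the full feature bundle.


underlying: kz-zuib-ga
TOR=vo - signalled by the affix -ga
POLE=ki - signalled by the affix kz-
check: kzzuibga -> kzzuibga -> gzzuibga -> gzzuibga
lemma: zuib; TOR=vo; POLE=ki


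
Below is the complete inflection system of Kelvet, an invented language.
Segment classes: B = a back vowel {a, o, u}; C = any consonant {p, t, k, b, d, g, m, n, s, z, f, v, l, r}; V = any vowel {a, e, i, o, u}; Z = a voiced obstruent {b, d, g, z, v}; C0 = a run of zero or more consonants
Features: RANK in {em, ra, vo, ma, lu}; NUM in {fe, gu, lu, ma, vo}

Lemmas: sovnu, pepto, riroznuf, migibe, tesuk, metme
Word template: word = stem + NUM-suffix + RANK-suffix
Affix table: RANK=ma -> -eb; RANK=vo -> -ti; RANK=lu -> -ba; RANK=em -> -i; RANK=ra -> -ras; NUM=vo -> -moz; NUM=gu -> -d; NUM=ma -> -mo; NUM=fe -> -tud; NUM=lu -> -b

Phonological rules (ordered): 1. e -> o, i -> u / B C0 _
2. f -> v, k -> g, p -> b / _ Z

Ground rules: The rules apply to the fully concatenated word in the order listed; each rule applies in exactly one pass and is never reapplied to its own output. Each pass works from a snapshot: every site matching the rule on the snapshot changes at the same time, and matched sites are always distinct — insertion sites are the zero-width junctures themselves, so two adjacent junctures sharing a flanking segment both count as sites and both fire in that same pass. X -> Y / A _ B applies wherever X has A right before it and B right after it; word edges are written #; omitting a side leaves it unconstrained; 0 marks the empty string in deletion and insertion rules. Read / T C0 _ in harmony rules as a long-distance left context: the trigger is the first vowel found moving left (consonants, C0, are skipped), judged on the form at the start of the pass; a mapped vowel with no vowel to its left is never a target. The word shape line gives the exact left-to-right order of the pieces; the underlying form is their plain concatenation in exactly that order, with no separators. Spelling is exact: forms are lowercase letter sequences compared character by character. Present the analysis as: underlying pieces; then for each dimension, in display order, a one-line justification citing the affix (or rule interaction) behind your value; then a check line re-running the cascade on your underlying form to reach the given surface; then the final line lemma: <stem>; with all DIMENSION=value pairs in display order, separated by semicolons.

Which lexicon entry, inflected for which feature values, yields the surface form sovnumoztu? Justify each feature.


underlying: sovnu-moz-ti
RANK=vo - signalled by the affix -ti
NUM=vo - signalled by the affix -moz
check: sovnumozti -> sovnumoztu -> sovnumoztu
lemma: sovnu; RANK=vo; NUM=vo


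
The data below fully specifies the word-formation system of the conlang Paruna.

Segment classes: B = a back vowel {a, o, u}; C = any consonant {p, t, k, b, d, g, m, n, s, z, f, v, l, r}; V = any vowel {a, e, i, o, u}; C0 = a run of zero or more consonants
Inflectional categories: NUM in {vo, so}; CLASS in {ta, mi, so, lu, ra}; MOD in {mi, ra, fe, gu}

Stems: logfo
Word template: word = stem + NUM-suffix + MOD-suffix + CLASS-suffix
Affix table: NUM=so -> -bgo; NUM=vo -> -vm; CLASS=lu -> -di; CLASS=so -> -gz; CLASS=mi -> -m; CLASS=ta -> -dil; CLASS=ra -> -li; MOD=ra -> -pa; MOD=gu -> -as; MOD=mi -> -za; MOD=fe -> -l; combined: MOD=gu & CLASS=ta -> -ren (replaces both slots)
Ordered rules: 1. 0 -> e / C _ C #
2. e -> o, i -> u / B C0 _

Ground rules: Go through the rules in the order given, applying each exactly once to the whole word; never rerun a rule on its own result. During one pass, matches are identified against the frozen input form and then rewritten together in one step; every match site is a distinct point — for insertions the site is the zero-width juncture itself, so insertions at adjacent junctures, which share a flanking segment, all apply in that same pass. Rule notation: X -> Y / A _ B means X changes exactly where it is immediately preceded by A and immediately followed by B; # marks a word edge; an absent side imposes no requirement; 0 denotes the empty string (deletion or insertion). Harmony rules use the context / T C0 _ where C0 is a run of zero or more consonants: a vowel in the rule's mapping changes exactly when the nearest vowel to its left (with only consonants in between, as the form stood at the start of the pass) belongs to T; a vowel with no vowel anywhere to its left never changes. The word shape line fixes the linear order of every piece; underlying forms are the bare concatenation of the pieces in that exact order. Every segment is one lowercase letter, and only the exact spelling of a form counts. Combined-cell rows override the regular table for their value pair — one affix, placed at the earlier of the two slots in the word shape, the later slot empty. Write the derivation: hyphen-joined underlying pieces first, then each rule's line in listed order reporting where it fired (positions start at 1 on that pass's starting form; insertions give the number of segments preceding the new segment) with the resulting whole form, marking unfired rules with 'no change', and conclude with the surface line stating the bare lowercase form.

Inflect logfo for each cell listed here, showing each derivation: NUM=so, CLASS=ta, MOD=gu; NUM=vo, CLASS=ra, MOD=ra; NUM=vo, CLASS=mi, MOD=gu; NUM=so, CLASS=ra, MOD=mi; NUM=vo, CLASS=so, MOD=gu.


cell NUM=so, CLASS=ta, MOD=gu:
underlying: logfo-bgo-ren
1. 0 -> e / C _ C #: no change
2. e -> o, i -> u / B C0 _: fires at position(s) 10: logfobgoron
surface: logfobgoron

cell NUM=vo, CLASS=ra, MOD=ra:
underlying: logfo-vm-pa-li
1. 0 -> e / C _ C #: no change
2. e -> o, i -> u / B C0 _: fires at position(s) 11: logfovmpalu
surface: logfovmpalu

cell NUM=vo, CLASS=mi, MOD=gu:
underlying: logfo-vm-as-m
1. 0 -> e / C _ C #: inserts after position(s) 9: logfovmasem
2. e -> o, i -> u / B C0 _: fires at position(s) 10: logfovmasom
surface: logfovmasom

cell NUM=so, CLASS=ra, MOD=mi:
underlying: logfo-bgo-za-li
1. 0 -> e / C _ C #: no change
2. e -> o, i -> u / B C0 _: fires at position(s) 12: logfobgozalu
surface: logfobgozalu

cell NUM=vo, CLASS=so, MOD=gu:
underlying: logfo-vm-as-gz
1. 0 -> e / C _ C #: inserts after position(s) 10: logfovmasgez
2. e -> o, i -> u / B C0 _: fires at position(s) 11: logfovmasgoz
surface: logfovmasgoz


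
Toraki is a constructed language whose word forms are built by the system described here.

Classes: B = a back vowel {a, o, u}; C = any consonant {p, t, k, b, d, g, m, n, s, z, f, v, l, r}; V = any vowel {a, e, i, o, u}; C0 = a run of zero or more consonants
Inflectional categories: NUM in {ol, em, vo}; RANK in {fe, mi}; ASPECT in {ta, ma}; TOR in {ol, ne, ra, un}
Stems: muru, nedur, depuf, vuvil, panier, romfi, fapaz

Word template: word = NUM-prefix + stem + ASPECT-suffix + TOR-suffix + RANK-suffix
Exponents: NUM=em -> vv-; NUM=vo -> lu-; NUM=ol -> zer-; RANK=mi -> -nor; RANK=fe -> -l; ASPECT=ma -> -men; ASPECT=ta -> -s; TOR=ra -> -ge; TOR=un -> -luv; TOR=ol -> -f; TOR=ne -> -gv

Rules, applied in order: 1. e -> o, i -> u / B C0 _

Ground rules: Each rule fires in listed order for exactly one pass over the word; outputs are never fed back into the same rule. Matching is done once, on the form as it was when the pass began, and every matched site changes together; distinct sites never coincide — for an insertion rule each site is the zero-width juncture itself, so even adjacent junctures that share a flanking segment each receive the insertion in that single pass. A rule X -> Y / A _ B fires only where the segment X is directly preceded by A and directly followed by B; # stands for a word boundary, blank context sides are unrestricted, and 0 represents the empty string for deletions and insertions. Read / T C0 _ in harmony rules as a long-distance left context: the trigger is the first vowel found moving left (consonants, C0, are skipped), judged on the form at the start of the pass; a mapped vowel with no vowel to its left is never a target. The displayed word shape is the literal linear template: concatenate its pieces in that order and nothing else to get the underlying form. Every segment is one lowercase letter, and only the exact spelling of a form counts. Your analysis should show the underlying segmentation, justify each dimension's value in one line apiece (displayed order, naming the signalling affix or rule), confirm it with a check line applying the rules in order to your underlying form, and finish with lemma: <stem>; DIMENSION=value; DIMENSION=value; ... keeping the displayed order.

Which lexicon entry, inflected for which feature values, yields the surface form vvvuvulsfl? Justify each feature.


underlying: vv-vuvil-s-f-l
NUM=em - signalled by the affix vv-
RANK=fe - signalled by the affix -l
ASPECT=ta - signalled by the affix -s
TOR=ol - signalled by the affix -f
check: vvvuvilsfl -> vvvuvulsfl
lemma: vuvil; NUM=em; RANK=fe; ASPECT=ta; TOR=ol


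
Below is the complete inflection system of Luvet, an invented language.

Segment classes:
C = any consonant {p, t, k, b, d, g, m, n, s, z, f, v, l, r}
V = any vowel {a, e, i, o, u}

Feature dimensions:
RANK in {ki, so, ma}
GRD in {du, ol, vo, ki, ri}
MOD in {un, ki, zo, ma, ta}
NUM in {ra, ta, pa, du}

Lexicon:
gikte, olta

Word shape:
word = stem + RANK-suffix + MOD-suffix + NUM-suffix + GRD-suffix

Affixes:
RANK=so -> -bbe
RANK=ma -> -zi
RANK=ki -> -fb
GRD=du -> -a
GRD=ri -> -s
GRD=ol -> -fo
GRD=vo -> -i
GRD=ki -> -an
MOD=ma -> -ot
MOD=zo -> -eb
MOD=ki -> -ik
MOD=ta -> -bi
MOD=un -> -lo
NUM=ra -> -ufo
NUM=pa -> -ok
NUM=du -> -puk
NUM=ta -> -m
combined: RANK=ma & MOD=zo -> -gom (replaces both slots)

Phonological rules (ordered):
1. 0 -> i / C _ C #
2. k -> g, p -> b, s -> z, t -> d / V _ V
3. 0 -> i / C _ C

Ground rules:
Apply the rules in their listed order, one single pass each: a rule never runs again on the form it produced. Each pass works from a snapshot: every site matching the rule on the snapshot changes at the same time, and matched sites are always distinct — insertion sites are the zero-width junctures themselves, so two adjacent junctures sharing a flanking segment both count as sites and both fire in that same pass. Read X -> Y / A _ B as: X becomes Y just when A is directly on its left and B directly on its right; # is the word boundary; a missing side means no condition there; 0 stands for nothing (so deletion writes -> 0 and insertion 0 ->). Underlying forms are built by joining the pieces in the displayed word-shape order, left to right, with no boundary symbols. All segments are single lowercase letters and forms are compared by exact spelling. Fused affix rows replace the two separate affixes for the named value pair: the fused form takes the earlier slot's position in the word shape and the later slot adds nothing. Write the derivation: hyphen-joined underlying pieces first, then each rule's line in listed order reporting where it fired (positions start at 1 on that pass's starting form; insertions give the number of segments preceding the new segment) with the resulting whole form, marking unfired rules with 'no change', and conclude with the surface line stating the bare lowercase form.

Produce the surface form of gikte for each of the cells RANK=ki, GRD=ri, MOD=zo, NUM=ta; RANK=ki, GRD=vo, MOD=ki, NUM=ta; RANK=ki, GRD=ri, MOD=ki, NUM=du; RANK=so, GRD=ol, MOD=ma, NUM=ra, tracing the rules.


cell RANK=ki, GRD=ri, MOD=zo, NUM=ta:
underlying: gikte-fb-eb-m-s
1. 0 -> i / C _ C #: inserts after position(s) 10: giktefbebmis
2. k -> g, p -> b, s -> z, t -> d / V _ V: no change
3. 0 -> i / C _ C: inserts after position(s) 3, 6, 9: gikitefibebimis
surface: gikitefibebimis

cell RANK=ki, GRD=vo, MOD=ki, NUM=ta:
underlying: gikte-fb-ik-m-i
1. 0 -> i / C _ C #: no change
2. k -> g, p -> b, s -> z, t -> d / V _ V: no change
3. 0 -> i / C _ C: inserts after position(s) 3, 6, 9: gikitefibikimi
surface: gikitefibikimi

cell RANK=ki, GRD=ri, MOD=ki, NUM=du:
underlying: gikte-fb-ik-puk-s
1. 0 -> i / C _ C #: inserts after position(s) 12: giktefbikpukis
2. k -> g, p -> b, s -> z, t -> d / V _ V: fires at position(s) 12: giktefbikpugis
3. 0 -> i / C _ C: inserts after position(s) 3, 6, 9: gikitefibikipugis
surface: gikitefibikipugis

cell RANK=so, GRD=ol, MOD=ma, NUM=ra:
underlying: gikte-bbe-ot-ufo-fo
1. 0 -> i / C _ C #: no change
2. k -> g, p -> b, s -> z, t -> d / V _ V: fires at position(s) 10: giktebbeodufofo
3. 0 -> i / C _ C: inserts after position(s) 3, 6: gikitebibeodufofo
surface: gikitebibeodufofo
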